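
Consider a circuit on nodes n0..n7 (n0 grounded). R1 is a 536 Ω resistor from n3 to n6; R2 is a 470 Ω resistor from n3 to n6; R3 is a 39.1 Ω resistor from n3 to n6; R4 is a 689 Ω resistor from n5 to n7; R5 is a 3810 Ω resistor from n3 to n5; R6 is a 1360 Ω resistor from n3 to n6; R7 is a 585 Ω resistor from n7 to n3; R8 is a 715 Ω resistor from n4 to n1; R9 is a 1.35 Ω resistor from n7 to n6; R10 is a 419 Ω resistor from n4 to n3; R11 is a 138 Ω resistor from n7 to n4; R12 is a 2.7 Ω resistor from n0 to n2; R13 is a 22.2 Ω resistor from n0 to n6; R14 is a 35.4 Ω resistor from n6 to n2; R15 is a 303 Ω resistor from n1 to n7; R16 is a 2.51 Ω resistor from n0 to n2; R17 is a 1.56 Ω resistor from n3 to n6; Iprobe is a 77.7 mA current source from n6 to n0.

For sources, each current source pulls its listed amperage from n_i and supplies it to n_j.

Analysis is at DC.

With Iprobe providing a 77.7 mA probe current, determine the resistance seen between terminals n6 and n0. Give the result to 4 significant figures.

Element admittances at DC:
  Y(R1) = 0.001866 S between n3,n6
  Y(R2) = 0.002128 S between n3,n6
  Y(R3) = 0.02558 S between n3,n6
  Y(R4) = 0.001451 S between n5,n7
  Y(R5) = 0.0002625 S between n3,n5
  Y(R6) = 0.0007353 S between n3,n6
  Y(R7) = 0.001709 S between n7,n3
  Y(R8) = 0.001399 S between n4,n1
  Y(R9) = 0.7407 S between n7,n6
  Y(R10) = 0.002387 S between n4,n3
  Y(R11) = 0.007246 S between n7,n4
  Y(R12) = 0.3704 S between n0,n2
  Y(R13) = 0.04505 S between n0,n6
  Y(R14) = 0.02825 S between n6,n2
  Y(R15) = 0.003300 S between n1,n7
  Y(R16) = 0.3984 S between n0,n2
  Y(R17) = 0.6410 S between n3,n6
  Iprobe: injects 0.0777 A into n0 (from n6)
Assemble and solve the 7×7 MNA system:
  V(n1)=-1.075  V(n2)=-0.03809  V(n3)=-1.075  V(n4)=-1.075  V(n5)=-1.075  V(n6)=-1.075  V(n7)=-1.075

R_eq = 13.83 Ω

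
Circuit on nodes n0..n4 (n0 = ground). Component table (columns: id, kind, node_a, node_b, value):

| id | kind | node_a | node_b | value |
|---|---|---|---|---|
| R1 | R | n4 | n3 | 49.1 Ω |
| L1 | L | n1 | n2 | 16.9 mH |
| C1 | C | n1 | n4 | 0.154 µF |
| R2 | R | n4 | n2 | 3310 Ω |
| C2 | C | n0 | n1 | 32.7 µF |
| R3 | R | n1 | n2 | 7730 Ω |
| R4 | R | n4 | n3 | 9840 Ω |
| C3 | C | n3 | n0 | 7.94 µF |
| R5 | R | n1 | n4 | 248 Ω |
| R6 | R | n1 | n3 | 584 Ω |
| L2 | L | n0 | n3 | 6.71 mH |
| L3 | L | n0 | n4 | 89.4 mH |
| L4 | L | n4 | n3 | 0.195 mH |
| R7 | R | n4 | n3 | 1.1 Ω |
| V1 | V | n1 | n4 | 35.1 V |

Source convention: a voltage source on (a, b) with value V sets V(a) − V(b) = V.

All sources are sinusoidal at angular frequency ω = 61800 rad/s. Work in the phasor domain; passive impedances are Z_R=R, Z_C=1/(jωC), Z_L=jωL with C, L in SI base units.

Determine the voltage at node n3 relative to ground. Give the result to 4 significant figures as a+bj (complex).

MNA unknowns: 4 node voltages V₁..V_4 plus 1 source current (V1)
R1: Y=0.02037+0.000j on G[4,3]
L1: Y=0.000-0.0009575j on G[1,2]
C1: Y=0.000+0.009517j on G[1,4]
R2: Y=0.0003021+0.000j on G[4,2]
C2: Y=0.000+2.021j on G[0,1]
R3: Y=0.0001294+0.000j on G[1,2]
R4: Y=0.0001016+0.000j on G[4,3]
C3: Y=0.000+0.4907j on G[3,0]
R5: Y=0.004032+0.000j on G[1,4]
R6: Y=0.001712+0.000j on G[1,3]
L2: Y=0.000-0.002412j on G[0,3]
L3: Y=0.000-0.0001810j on G[0,4]
L4: Y=0.000-0.08298j on G[4,3]
R7: Y=0.9091+0.000j on G[4,3]
V1: row V1−V4=35.1, i_V1 at 1,4
solve → V1=5.952-2.593j, V2=1.803-11.80j, V3=-24.64+10.73j, V4=-29.15-2.593j
aux → i_V1=-5.443-12.34j

-24.64+10.73j V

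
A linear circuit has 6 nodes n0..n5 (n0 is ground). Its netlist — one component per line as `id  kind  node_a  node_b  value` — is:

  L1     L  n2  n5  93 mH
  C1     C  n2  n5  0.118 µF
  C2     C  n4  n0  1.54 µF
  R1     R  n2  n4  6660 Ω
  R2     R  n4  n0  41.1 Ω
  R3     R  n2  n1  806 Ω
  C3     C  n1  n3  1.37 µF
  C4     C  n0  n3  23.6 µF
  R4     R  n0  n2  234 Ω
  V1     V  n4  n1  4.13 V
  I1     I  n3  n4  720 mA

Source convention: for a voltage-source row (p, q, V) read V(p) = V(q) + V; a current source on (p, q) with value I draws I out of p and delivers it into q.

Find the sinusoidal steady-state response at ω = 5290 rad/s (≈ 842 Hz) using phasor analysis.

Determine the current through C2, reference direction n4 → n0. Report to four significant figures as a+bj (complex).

0.08948+0.1668j A

Element admittances at ω=5290 rad/s:
  Y(L1) = 0.000-0.002033j S between n2,n5
  Y(C1) = 0.000+0.0006242j S between n2,n5
  Y(C2) = 0.000+0.008147j S between n4,n0
  Y(R1) = 0.0001502+0.000j S between n2,n4
  Y(R2) = 0.02433+0.000j S between n4,n0
  Y(R3) = 0.001241+0.000j S between n2,n1
  Y(C3) = 0.000+0.007247j S between n1,n3
  Y(C4) = 0.000+0.1248j S between n0,n3
  Y(R4) = 0.004274+0.000j S between n0,n2
  V1: constraint V(n4)−V(n1) = 4.13
  I1: injects 0.72 A into n4 (from n3)
Assemble and solve the 6×6 MNA system:
  V(n1)=16.34-10.98j  V(n2)=4.123-2.697j  V(n3)=0.8968+4.848j  V(n4)=20.47-10.98j  V(n5)=4.123-2.697j
  i(V1)=0.1299+0.1017j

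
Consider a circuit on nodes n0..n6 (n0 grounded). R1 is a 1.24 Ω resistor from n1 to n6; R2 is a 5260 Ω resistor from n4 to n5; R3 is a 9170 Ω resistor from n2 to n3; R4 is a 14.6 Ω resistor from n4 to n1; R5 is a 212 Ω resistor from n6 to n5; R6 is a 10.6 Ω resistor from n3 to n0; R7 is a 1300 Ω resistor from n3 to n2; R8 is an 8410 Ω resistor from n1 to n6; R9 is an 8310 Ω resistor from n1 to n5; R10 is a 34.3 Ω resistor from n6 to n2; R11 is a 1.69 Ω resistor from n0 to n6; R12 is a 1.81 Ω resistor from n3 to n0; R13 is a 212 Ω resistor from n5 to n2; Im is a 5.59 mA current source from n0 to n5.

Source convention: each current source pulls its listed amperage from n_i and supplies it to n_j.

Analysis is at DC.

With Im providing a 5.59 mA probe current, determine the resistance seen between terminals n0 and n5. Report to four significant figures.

Element admittances at DC:
  Y(R1) = 0.8065 S between n1,n6
  Y(R2) = 0.0001901 S between n4,n5
  Y(R3) = 0.0001091 S between n2,n3
  Y(R4) = 0.06849 S between n4,n1
  Y(R5) = 0.004717 S between n6,n5
  Y(R6) = 0.09434 S between n3,n0
  Y(R7) = 0.0007692 S between n3,n2
  Y(R8) = 0.0001189 S between n1,n6
  Y(R9) = 0.0001203 S between n1,n5
  Y(R10) = 0.02915 S between n6,n2
  Y(R11) = 0.5917 S between n0,n6
  Y(R12) = 0.5525 S between n3,n0
  Y(R13) = 0.004717 S between n5,n2
  Im: injects 0.00559 A into n5 (from n0)
Assemble and solve the 6×6 MNA system:
  V(n1)=0.009546  V(n2)=0.09241  V(n3)=0.0001253  V(n4)=0.01124  V(n5)=0.6232  V(n6)=0.009310

R_eq = 111.5 Ω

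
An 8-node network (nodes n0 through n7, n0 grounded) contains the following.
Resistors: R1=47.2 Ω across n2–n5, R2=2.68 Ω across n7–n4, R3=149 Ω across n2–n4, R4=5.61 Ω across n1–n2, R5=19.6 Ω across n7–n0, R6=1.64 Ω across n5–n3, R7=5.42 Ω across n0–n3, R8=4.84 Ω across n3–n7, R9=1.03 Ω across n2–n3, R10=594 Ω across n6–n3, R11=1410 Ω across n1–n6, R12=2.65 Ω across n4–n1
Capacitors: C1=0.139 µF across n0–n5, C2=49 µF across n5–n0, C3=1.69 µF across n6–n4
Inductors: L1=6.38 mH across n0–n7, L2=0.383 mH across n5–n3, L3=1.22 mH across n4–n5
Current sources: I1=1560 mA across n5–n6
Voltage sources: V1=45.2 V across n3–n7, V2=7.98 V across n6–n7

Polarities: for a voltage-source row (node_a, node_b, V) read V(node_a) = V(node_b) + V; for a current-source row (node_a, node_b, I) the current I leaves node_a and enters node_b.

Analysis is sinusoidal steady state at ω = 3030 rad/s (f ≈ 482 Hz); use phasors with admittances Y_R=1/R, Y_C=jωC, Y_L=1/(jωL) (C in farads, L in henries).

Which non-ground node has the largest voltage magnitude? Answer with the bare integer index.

7

Apply KCL at each of the 7 non-ground nodes and solve the resulting linear system.
Node n1: branches {R4, R11, R12} → V_1 = -14.75-16.00j
Node n2: branches {R1, R3, R4, R9} → V_2 = 2.545-8.890j
Node n3: branches {L2, R6, R7, R8, R9, R10, V1} → V_3 = 5.990-7.519j
Node n4: branches {C3, R2, R3, L3, R12} → V_4 = -22.89-19.37j
Node n5: branches {R1, C1, C2, L2, R6, L3, I1} → V_5 = -1.730-8.626j
Node n6: branches {C3, R10, R11, I1, V2} → V_6 = -31.23-7.519j
Node n7: branches {L1, R2, R5, R8, V1, V2} → V_7 = -39.21-7.519j
Source currents: i(V1)=-19.51+6.032j, i(V2)=1.695+0.03669j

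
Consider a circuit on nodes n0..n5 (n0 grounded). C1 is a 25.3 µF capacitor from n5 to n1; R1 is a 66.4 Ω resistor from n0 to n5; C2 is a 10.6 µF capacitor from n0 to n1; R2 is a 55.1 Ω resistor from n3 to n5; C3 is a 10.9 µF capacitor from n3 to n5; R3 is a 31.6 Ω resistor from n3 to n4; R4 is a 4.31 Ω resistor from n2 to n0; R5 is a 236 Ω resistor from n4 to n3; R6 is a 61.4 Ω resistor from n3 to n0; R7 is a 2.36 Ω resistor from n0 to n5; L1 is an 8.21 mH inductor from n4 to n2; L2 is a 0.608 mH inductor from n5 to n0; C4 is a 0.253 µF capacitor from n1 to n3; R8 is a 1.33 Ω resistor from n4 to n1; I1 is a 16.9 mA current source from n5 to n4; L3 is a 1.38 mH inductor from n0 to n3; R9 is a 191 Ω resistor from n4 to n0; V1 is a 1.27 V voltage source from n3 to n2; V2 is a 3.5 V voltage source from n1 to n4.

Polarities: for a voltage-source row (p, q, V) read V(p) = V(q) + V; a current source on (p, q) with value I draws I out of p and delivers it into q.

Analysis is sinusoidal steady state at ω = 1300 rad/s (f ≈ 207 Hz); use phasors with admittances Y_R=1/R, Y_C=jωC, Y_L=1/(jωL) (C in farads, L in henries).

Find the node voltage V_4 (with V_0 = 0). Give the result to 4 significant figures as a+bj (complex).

1.766-0.3087j V

MNA unknowns: 5 node voltages V₁..V_5 plus 2 source currents (V1, V2)
C1: Y=0.000+0.03289j on G[5,1]
R1: Y=0.01506+0.000j on G[0,5]
C2: Y=0.000+0.01378j on G[0,1]
R2: Y=0.01815+0.000j on G[3,5]
C3: Y=0.000+0.01417j on G[3,5]
R3: Y=0.03165+0.000j on G[3,4]
R4: Y=0.2320+0.000j on G[2,0]
R5: Y=0.004237+0.000j on G[4,3]
R6: Y=0.01629+0.000j on G[3,0]
R7: Y=0.4237+0.000j on G[0,5]
L1: Y=0.000-0.09369j on G[4,2]
L2: Y=0.000-1.265j on G[5,0]
C4: Y=0.000+0.0003289j on G[1,3]
R8: Y=0.7519+0.000j on G[4,1]
I1: z[5]−=0.0169, z[4]+=0.0169
L3: Y=0.000-0.5574j on G[0,3]
R9: Y=0.005236+0.000j on G[4,0]
V1: row V3−V2=1.27, i_V1 at 3,2
V2: row V1−V4=3.5, i_V2 at 1,4
solve → V1=5.266-0.3087j, V2=-0.6937+0.2385j, V3=0.5763+0.2385j, V4=1.766-0.3087j, V5=-0.1335+0.05037j
aux → i_V1=-0.1097+0.2858j, i_V2=-2.648-0.2517j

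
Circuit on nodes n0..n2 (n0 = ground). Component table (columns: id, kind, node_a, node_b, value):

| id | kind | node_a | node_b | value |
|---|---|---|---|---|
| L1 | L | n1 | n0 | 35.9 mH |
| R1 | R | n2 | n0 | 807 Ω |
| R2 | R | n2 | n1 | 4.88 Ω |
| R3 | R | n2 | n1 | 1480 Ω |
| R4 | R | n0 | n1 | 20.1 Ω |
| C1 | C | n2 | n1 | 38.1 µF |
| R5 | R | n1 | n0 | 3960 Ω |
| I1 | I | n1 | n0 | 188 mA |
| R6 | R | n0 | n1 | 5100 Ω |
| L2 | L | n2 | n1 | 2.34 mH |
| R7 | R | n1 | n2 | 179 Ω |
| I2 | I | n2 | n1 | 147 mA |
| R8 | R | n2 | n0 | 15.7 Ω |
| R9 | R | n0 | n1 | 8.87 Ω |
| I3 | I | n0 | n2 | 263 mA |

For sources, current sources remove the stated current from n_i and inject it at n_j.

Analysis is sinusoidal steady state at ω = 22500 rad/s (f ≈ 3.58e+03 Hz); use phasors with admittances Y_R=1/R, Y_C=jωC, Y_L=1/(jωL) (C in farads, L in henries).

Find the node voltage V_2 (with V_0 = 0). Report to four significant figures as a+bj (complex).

0.3515-0.07205j V

Apply KCL at each of the 2 non-ground nodes and solve the resulting linear system.
Node n1: branches {L1, R2, R3, R4, C1, R5, I1, R6, L2, R7, I2, R9} → V_1 = 0.3200+0.03114j
Node n2: branches {R1, R2, R3, C1, L2, R7, I2, R8, I3} → V_2 = 0.3515-0.07205j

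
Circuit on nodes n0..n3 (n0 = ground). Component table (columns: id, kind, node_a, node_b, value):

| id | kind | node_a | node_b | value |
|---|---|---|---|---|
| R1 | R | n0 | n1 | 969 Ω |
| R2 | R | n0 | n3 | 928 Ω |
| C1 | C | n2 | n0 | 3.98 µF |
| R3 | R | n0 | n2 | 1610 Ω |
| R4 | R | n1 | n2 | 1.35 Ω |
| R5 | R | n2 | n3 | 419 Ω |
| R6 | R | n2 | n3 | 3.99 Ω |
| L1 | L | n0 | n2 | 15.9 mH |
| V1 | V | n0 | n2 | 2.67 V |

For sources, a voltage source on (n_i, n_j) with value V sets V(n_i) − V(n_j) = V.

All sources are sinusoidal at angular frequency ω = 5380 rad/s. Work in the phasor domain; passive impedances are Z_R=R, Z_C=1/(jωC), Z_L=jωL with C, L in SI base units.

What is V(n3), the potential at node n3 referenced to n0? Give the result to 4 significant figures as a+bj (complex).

-2.659+0.000j V

MNA unknowns: 3 node voltages V₁..V_3 plus 1 source current (V1)
R1: Y=0.001032+0.000j on G[0,1]
R2: Y=0.001078+0.000j on G[0,3]
C1: Y=0.000+0.02141j on G[2,0]
R3: Y=0.0006211+0.000j on G[0,2]
R4: Y=0.7407+0.000j on G[1,2]
R5: Y=0.002387+0.000j on G[2,3]
R6: Y=0.2506+0.000j on G[2,3]
L1: Y=0.000-0.01169j on G[0,2]
V1: row V0−V2=2.67, i_V1 at 0,2
solve → V1=-2.666+0.000j, V2=-2.670+0.000j, V3=-2.659+0.000j
aux → i_V1=-0.007275-0.02596j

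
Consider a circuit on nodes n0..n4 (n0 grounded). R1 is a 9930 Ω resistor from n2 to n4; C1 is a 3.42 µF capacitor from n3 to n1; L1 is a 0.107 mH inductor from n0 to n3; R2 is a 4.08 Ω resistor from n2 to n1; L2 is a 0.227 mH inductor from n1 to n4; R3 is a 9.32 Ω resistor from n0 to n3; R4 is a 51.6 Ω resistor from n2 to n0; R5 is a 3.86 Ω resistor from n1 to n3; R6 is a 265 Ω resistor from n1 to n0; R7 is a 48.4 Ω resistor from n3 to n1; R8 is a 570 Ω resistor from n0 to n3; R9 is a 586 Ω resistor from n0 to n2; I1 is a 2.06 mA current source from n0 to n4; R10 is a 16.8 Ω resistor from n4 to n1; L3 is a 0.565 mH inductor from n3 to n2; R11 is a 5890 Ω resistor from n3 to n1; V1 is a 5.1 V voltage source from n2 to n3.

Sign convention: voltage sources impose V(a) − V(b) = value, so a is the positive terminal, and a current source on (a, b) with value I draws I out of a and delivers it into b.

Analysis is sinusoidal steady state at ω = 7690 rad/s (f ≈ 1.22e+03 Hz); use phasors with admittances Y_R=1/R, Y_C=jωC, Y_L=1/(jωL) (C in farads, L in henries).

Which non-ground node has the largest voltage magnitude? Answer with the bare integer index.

Element admittances at ω=7690 rad/s:
  Y(R1) = 0.0001007+0.000j S between n2,n4
  Y(C1) = 0.000+0.02630j S between n3,n1
  Y(L1) = 0.000-1.215j S between n0,n3
  Y(R2) = 0.2451+0.000j S between n2,n1
  Y(L2) = 0.000-0.5729j S between n1,n4
  Y(R3) = 0.1073+0.000j S between n0,n3
  Y(R4) = 0.01938+0.000j S between n2,n0
  Y(R5) = 0.2591+0.000j S between n1,n3
  Y(R6) = 0.003774+0.000j S between n1,n0
  Y(R7) = 0.02066+0.000j S between n3,n1
  Y(R8) = 0.001754+0.000j S between n0,n3
  Y(R9) = 0.001706+0.000j S between n0,n2
  I1: injects 0.00206 A into n4 (from n0)
  Y(R10) = 0.05952+0.000j S between n4,n1
  Y(L3) = 0.000-0.2302j S between n3,n2
  Y(R11) = 0.0001698+0.000j S between n3,n1
  V1: constraint V(n2)−V(n3) = 5.1
Assemble and solve the 5×5 MNA system:
  V(n1)=2.352-0.2098j  V(n2)=5.089-0.09296j  V(n3)=-0.01061-0.09296j  V(n4)=2.352-0.2058j
  i(V1)=-0.7785+1.147j

2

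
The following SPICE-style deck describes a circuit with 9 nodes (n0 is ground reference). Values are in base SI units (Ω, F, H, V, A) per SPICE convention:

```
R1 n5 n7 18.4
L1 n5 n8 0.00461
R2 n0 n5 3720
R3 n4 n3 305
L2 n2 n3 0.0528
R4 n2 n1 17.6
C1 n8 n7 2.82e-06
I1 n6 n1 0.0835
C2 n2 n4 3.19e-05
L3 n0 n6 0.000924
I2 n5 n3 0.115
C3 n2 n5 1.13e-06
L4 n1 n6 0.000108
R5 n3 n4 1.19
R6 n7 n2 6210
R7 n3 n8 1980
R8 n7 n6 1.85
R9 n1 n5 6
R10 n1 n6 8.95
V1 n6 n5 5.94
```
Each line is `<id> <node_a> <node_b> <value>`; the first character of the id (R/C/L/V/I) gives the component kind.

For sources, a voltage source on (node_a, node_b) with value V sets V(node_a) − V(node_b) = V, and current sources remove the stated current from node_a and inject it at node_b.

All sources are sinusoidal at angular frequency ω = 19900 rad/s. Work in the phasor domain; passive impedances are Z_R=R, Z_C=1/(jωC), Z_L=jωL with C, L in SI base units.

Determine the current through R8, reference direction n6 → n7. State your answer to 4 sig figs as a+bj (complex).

Apply KCL at each of the 8 non-ground nodes and solve the resulting linear system.
Node n1: branches {R4, I1, L4, R9, R10} → V_1 = -0.6256-1.479j
Node n2: branches {L2, R4, C2, C3, R6} → V_2 = -0.09138-3.746j
Node n3: branches {R3, L2, I2, R5, R7} → V_3 = 0.04902-3.926j
Node n4: branches {R3, C2, R5} → V_4 = -0.08790-3.928j
Node n5: branches {R1, L1, R2, I2, C3, R9, V1} → V_5 = -5.940+0.02936j
Node n6: branches {I1, L3, L4, R8, R10, V1} → V_6 = 0.0001451+0.02936j
Node n7: branches {R1, C1, R6, R8} → V_7 = -0.5458+0.1466j
Node n8: branches {L1, C1, R7} → V_8 = 0.7087+0.1823j
Source currents: i(V1)=-1.152+0.1860j

0.2951-0.06340j A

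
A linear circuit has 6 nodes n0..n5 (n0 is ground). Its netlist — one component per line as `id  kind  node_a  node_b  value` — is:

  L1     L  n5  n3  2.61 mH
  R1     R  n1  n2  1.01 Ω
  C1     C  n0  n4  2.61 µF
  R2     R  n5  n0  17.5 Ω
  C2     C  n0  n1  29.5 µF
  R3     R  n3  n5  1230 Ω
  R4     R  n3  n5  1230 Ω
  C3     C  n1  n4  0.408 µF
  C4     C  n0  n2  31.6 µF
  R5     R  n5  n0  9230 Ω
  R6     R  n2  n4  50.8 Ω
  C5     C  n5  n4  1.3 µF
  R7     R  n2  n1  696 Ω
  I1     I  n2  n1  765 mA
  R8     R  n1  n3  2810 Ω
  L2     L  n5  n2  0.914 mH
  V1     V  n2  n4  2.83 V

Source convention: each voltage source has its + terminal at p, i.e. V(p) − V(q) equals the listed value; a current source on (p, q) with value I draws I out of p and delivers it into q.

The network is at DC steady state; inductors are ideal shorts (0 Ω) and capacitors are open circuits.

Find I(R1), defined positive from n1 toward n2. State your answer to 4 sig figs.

0.7636 A

Element admittances at DC:
  L1: short n5↔n3 (DC inductor)
  Y(R1) = 0.9901 S between n1,n2
  Y(C1) = 0.000 S between n0,n4
  Y(R2) = 0.05714 S between n5,n0
  Y(C2) = 0.000 S between n0,n1
  Y(R3) = 0.0008130 S between n3,n5
  Y(R4) = 0.0008130 S between n3,n5
  Y(C3) = 0.000 S between n1,n4
  Y(C4) = 0.000 S between n0,n2
  Y(R5) = 0.0001083 S between n5,n0
  Y(R6) = 0.01969 S between n2,n4
  Y(C5) = 0.000 S between n5,n4
  Y(R7) = 0.001437 S between n2,n1
  I1: injects 0.765 A into n1 (from n2)
  Y(R8) = 0.0003559 S between n1,n3
  L2: short n5↔n2 (DC inductor)
  V1: constraint V(n2)−V(n4) = 2.83
Assemble and solve the 8×8 MNA system:
  V(n1)=0.7713  V(n2)=0.000  V(n3)=0.000  V(n4)=-2.830  V(n5)=0.000
  i(L1)=-0.0002745  i(L2)=0.0002745  i(V1)=-0.05571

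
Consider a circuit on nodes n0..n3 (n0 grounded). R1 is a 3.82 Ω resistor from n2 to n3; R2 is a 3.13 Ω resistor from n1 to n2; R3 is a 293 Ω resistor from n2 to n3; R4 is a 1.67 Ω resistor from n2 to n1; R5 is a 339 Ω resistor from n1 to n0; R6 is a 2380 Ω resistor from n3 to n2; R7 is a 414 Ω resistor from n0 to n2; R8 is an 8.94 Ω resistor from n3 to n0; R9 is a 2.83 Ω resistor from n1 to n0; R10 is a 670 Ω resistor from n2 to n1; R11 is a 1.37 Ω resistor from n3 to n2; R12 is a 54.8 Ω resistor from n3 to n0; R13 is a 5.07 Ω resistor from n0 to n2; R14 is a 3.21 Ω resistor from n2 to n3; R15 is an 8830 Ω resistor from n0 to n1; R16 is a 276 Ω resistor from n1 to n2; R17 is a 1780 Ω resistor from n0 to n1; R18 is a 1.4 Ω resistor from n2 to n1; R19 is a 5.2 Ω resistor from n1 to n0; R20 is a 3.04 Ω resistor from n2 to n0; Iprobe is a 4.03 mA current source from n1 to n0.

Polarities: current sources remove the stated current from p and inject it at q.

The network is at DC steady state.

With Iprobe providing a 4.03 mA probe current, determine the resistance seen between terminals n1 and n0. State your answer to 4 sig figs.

Apply KCL at each of the 3 non-ground nodes and solve the resulting linear system.
Node n1: branches {R2, R4, R5, R9, R10, R15, R16, R17, R18, R19, Iprobe} → V_1 = -0.003978
Node n2: branches {R1, R2, R3, R4, R6, R7, R10, R11, R13, R14, R16, R18, R20} → V_2 = -0.002852
Node n3: branches {R1, R3, R6, R8, R11, R12, R14} → V_3 = -0.002594

R_eq = 0.9871 Ω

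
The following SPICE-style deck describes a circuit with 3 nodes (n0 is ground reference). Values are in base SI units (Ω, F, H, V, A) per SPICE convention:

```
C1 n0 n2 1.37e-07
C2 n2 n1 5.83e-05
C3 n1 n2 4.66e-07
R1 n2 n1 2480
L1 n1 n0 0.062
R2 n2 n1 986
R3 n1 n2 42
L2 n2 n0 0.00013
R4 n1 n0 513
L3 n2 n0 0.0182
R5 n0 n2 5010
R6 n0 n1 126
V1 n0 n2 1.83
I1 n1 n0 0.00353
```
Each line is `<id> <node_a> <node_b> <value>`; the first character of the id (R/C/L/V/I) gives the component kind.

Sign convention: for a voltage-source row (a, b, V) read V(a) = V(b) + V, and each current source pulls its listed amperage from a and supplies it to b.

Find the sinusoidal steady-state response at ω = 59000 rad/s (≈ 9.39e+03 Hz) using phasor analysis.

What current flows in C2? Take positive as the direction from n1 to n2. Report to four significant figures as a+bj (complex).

0.01445-0.0003500j A

Element admittances at ω=59000 rad/s:
  Y(C1) = 0.000+0.008083j S between n0,n2
  Y(C2) = 0.000+3.440j S between n2,n1
  Y(C3) = 0.000+0.02749j S between n1,n2
  Y(R1) = 0.0004032+0.000j S between n2,n1
  Y(L1) = 0.000-0.0002734j S between n1,n0
  Y(R2) = 0.001014+0.000j S between n2,n1
  Y(R3) = 0.02381+0.000j S between n1,n2
  Y(L2) = 0.000-0.1304j S between n2,n0
  Y(R4) = 0.001949+0.000j S between n1,n0
  Y(L3) = 0.000-0.0009313j S between n2,n0
  Y(R5) = 0.0001996+0.000j S between n0,n2
  Y(R6) = 0.007937+0.000j S between n0,n1
  V1: constraint V(n0)−V(n2) = 1.83
  I1: injects 0.00353 A into n0 (from n1)
Assemble and solve the 3×3 MNA system:
  V(n1)=-1.830-0.004201j  V(n2)=-1.830+0.000j
  i(V1)=-0.01493+0.2260j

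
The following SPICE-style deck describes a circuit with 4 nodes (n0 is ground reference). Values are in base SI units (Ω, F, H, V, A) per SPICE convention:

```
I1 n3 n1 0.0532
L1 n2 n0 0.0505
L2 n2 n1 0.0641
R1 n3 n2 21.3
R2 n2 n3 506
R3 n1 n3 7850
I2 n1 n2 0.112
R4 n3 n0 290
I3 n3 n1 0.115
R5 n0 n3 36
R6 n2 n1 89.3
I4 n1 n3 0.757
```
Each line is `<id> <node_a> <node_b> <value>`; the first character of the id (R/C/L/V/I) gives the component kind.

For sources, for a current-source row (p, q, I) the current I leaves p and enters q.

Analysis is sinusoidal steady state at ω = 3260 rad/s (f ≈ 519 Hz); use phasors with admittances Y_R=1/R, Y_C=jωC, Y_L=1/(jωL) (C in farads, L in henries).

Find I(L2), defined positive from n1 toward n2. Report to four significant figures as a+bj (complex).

Apply KCL at each of the 3 non-ground nodes and solve the resulting linear system.
Node n1: branches {I1, L2, R3, I2, I3, R6, I4} → V_1 = -63.19-25.50j
Node n2: branches {L1, L2, R1, R2, I2, R6} → V_2 = -10.79-3.378j
Node n3: branches {I1, R1, R2, R3, R4, I3, R5, I4} → V_3 = 0.6572-2.099j

-0.1059+0.2508j A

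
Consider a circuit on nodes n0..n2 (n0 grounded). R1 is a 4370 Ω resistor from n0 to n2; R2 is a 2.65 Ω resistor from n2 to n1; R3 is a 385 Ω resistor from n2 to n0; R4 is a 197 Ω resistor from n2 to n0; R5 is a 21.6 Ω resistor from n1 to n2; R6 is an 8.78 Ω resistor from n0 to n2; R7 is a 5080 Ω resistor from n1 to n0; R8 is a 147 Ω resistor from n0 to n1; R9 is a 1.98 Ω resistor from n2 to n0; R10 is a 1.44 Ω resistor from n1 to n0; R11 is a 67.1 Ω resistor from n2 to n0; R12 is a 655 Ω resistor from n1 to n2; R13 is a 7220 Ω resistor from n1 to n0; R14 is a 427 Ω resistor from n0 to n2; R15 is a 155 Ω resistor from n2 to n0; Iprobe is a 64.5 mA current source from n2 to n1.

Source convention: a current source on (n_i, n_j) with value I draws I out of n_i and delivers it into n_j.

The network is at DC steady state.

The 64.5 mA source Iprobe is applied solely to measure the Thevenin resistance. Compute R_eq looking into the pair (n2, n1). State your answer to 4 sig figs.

R_eq = 1.311 Ω

MNA unknowns: 2 node voltages V₁..V_2
R1: Y=0.0002288 on G[0,2]
R2: Y=0.3774 on G[2,1]
R3: Y=0.002597 on G[2,0]
R4: Y=0.005076 on G[2,0]
R5: Y=0.04630 on G[1,2]
R6: Y=0.1139 on G[0,2]
R7: Y=0.0001969 on G[1,0]
R8: Y=0.006803 on G[0,1]
R9: Y=0.5051 on G[2,0]
R10: Y=0.6944 on G[1,0]
R11: Y=0.01490 on G[2,0]
R12: Y=0.001527 on G[1,2]
R13: Y=0.0001385 on G[1,0]
R14: Y=0.002342 on G[0,2]
R15: Y=0.006452 on G[2,0]
Iprobe: z[2]−=0.0645, z[1]+=0.0645
solve → V1=0.04069, V2=-0.04388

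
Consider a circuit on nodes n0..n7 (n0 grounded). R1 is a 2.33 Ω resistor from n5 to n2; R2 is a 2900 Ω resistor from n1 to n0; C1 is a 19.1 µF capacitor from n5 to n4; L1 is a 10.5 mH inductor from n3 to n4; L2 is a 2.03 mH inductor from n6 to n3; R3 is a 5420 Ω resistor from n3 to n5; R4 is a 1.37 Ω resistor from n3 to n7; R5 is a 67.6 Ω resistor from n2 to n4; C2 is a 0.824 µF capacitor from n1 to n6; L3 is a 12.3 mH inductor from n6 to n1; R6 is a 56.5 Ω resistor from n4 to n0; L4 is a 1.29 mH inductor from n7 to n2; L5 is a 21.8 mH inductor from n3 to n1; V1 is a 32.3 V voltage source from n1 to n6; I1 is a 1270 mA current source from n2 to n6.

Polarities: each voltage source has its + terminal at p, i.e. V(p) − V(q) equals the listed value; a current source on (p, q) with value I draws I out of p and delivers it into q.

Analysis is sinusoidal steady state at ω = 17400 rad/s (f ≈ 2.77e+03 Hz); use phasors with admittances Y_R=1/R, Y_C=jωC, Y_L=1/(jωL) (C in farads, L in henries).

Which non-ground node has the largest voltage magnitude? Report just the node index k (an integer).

1

Apply KCL at each of the 7 non-ground nodes and solve the resulting linear system.
Node n1: branches {R2, C2, L3, L5, V1} → V_1 = 31.22+64.91j
Node n2: branches {R1, R5, L4, I1} → V_2 = -1.004-0.8863j
Node n3: branches {L1, L2, R3, R4, L5} → V_3 = 0.9451+24.22j
Node n4: branches {C1, L1, R5, R6} → V_4 = -0.6082-1.265j
Node n5: branches {R1, C1, R3} → V_5 = -0.6668-0.8301j
Node n6: branches {L2, C2, L3, V1, I1} → V_6 = -1.083+64.91j
Node n7: branches {R4, L4} → V_7 = -0.5886+24.24j
Source currents: i(V1)=-0.1180-0.2548j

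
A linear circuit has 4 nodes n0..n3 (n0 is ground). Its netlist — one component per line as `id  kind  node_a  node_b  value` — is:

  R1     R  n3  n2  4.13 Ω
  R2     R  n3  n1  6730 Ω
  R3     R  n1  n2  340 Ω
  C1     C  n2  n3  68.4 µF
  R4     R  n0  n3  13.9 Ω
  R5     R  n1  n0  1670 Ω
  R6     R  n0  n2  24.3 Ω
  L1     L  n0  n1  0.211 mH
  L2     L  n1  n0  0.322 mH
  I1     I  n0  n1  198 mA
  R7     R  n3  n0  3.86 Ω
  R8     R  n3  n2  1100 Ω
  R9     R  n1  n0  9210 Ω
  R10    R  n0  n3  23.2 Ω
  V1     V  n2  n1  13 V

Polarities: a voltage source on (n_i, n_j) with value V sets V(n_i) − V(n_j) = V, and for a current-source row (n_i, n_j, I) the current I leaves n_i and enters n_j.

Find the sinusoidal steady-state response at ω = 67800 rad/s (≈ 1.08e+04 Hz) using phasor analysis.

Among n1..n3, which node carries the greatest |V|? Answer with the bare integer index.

Element admittances at ω=67800 rad/s:
  Y(R1) = 0.2421+0.000j S between n3,n2
  Y(R2) = 0.0001486+0.000j S between n3,n1
  Y(R3) = 0.002941+0.000j S between n1,n2
  Y(C1) = 0.000+4.638j S between n2,n3
  Y(R4) = 0.07194+0.000j S between n0,n3
  Y(R5) = 0.0005988+0.000j S between n1,n0
  Y(R6) = 0.04115+0.000j S between n0,n2
  Y(L1) = 0.000-0.06990j S between n0,n1
  Y(L2) = 0.000-0.04581j S between n1,n0
  I1: injects 0.198 A into n1 (from n0)
  Y(R7) = 0.2591+0.000j S between n3,n0
  Y(R8) = 0.0009091+0.000j S between n3,n2
  Y(R9) = 0.0001086+0.000j S between n1,n0
  Y(R10) = 0.04310+0.000j S between n0,n3
  V1: constraint V(n2)−V(n1) = 13
Assemble and solve the 4×4 MNA system:
  V(n1)=-11.79-3.398j  V(n2)=1.213-3.398j  V(n3)=1.469-3.265j
  i(V1)=-0.6397+1.361j

1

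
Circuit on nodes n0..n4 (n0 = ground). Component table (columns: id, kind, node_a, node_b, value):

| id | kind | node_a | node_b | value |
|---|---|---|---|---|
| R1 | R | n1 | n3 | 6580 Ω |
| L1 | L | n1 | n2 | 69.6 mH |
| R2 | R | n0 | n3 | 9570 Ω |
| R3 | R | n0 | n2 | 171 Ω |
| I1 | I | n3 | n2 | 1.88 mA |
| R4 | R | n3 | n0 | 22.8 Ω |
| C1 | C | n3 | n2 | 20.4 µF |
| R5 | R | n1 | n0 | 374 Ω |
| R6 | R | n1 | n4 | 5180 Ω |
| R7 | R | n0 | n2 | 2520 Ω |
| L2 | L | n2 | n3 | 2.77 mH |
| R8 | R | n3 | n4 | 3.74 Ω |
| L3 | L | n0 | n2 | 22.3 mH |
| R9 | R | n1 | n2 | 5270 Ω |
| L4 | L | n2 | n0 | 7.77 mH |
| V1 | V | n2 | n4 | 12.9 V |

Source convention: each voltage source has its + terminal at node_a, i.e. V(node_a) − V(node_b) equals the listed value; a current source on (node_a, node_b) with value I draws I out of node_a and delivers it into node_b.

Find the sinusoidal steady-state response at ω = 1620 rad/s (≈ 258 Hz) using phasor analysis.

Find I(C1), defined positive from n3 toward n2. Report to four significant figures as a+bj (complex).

0.1733-0.2583j A

Element admittances at ω=1620 rad/s:
  Y(R1) = 0.0001520+0.000j S between n1,n3
  Y(L1) = 0.000-0.008869j S between n1,n2
  Y(R2) = 0.0001045+0.000j S between n0,n3
  Y(R3) = 0.005848+0.000j S between n0,n2
  I1: injects 0.00188 A into n2 (from n3)
  Y(R4) = 0.04386+0.000j S between n3,n0
  Y(C1) = 0.000+0.03305j S between n3,n2
  Y(R5) = 0.002674+0.000j S between n1,n0
  Y(R6) = 0.0001931+0.000j S between n1,n4
  Y(R7) = 0.0003968+0.000j S between n0,n2
  Y(L2) = 0.000-0.2228j S between n2,n3
  Y(R8) = 0.2674+0.000j S between n3,n4
  Y(L3) = 0.000-0.02768j S between n0,n2
  Y(R9) = 0.0001898+0.000j S between n1,n2
  Y(L4) = 0.000-0.07944j S between n2,n0
  V1: constraint V(n2)−V(n4) = 12.9
Assemble and solve the 5×5 MNA system:
  V(n1)=0.4263+2.823j  V(n2)=-0.4787+3.421j  V(n3)=-8.294-1.824j  V(n4)=-13.38+3.421j
  i(V1)=-1.362+1.403j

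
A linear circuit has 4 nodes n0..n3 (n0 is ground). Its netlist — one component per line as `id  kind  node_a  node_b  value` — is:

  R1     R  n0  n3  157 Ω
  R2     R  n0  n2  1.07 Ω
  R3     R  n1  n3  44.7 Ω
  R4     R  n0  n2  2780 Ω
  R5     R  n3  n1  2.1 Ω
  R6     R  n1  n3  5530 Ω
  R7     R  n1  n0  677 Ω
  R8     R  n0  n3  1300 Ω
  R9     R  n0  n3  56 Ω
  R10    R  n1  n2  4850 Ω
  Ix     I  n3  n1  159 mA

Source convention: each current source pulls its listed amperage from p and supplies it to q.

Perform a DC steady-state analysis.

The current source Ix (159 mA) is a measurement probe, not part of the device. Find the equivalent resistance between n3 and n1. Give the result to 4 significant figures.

R_eq = 1.999 Ω

MNA unknowns: 3 node voltages V₁..V_3
R1: Y=0.006369 on G[0,3]
R2: Y=0.9346 on G[0,2]
R3: Y=0.02237 on G[1,3]
R4: Y=0.0003597 on G[0,2]
R5: Y=0.4762 on G[3,1]
R6: Y=0.0001808 on G[1,3]
R7: Y=0.001477 on G[1,0]
R8: Y=0.0007692 on G[0,3]
R9: Y=0.01786 on G[0,3]
R10: Y=0.0002062 on G[1,2]
Ix: z[3]−=0.159, z[1]+=0.159
solve → V1=0.2977, V2=6.565e-05, V3=-0.02005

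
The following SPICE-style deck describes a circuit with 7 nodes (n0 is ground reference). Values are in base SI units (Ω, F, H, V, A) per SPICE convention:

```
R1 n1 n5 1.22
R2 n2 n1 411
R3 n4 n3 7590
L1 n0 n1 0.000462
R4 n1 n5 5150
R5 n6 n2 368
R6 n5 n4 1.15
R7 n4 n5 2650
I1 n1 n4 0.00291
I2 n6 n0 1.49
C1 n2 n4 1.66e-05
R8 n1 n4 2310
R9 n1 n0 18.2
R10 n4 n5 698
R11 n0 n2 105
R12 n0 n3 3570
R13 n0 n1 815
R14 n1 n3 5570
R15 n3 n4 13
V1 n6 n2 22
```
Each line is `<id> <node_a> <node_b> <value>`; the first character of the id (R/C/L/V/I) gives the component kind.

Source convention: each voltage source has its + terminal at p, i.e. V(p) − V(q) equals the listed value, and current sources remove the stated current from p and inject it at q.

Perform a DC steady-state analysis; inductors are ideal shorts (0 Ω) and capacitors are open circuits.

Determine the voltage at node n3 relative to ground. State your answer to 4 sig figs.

0.006834 V

Element admittances at DC:
  Y(R1) = 0.8197 S between n1,n5
  Y(R2) = 0.002433 S between n2,n1
  Y(R3) = 0.0001318 S between n4,n3
  L1: short n0↔n1 (DC inductor)
  Y(R4) = 0.0001942 S between n1,n5
  Y(R5) = 0.002717 S between n6,n2
  Y(R6) = 0.8696 S between n5,n4
  Y(R7) = 0.0003774 S between n4,n5
  I1: injects 0.00291 A into n4 (from n1)
  I2: injects 1.49 A into n0 (from n6)
  Y(C1) = 0.000 S between n2,n4
  Y(R8) = 0.0004329 S between n1,n4
  Y(R9) = 0.05495 S between n1,n0
  Y(R10) = 0.001433 S between n4,n5
  Y(R11) = 0.009524 S between n0,n2
  Y(R12) = 0.0002801 S between n0,n3
  Y(R13) = 0.001227 S between n0,n1
  Y(R14) = 0.0001795 S between n1,n3
  Y(R15) = 0.07692 S between n3,n4
  V1: constraint V(n6)−V(n2) = 22
Assemble and solve the 8×8 MNA system:
  V(n1)=0.000  V(n2)=-124.6  V(n3)=0.006834  V(n4)=0.006874  V(n5)=0.003542  V(n6)=-102.6
  i(L1)=0.3032  i(V1)=-1.550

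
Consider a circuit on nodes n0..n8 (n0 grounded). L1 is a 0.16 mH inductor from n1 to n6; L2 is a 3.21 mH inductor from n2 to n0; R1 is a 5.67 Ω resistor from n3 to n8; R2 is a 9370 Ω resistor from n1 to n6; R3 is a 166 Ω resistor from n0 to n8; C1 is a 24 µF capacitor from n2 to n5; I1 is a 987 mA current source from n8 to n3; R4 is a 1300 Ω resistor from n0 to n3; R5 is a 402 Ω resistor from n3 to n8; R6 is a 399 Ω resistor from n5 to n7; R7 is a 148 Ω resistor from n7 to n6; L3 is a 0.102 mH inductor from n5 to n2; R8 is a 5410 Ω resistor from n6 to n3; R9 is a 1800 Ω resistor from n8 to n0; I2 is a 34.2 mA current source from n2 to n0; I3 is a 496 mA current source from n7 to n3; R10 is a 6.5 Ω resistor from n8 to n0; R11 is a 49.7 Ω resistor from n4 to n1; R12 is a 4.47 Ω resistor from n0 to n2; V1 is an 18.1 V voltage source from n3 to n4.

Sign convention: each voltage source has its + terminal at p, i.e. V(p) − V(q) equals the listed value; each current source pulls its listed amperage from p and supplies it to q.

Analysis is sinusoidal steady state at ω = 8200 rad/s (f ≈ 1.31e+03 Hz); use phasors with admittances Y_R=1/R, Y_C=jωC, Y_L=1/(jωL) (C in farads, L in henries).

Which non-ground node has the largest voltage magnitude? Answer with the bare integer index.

Element admittances at ω=8200 rad/s:
  Y(L1) = 0.000-0.7622j S between n1,n6
  Y(L2) = 0.000-0.03799j S between n2,n0
  Y(R1) = 0.1764+0.000j S between n3,n8
  Y(R2) = 0.0001067+0.000j S between n1,n6
  Y(R3) = 0.006024+0.000j S between n0,n8
  Y(C1) = 0.000+0.1968j S between n2,n5
  I1: injects 0.987 A into n3 (from n8)
  Y(R4) = 0.0007692+0.000j S between n0,n3
  Y(R5) = 0.002488+0.000j S between n3,n8
  Y(R6) = 0.002506+0.000j S between n5,n7
  Y(R7) = 0.006757+0.000j S between n7,n6
  Y(L3) = 0.000-1.196j S between n5,n2
  Y(R8) = 0.0001848+0.000j S between n6,n3
  Y(R9) = 0.0005556+0.000j S between n8,n0
  I2: injects 0.0342 A into n0 (from n2)
  I3: injects 0.496 A into n3 (from n7)
  Y(R10) = 0.1538+0.000j S between n8,n0
  Y(R11) = 0.02012+0.000j S between n4,n1
  Y(R12) = 0.2237+0.000j S between n0,n2
  V1: constraint V(n3)−V(n4) = 18.1
Assemble and solve the 9×9 MNA system:
  V(n1)=-25.93+0.01016j  V(n2)=-0.9301-0.1584j  V(n3)=7.577+0.001241j  V(n4)=-10.52+0.001241j  V(n5)=-0.9300-0.3385j  V(n6)=-25.93-0.3964j  V(n7)=-72.71-0.3808j  V(n8)=1.085+0.0006539j
  i(V1)=0.3099-0.0001794j

7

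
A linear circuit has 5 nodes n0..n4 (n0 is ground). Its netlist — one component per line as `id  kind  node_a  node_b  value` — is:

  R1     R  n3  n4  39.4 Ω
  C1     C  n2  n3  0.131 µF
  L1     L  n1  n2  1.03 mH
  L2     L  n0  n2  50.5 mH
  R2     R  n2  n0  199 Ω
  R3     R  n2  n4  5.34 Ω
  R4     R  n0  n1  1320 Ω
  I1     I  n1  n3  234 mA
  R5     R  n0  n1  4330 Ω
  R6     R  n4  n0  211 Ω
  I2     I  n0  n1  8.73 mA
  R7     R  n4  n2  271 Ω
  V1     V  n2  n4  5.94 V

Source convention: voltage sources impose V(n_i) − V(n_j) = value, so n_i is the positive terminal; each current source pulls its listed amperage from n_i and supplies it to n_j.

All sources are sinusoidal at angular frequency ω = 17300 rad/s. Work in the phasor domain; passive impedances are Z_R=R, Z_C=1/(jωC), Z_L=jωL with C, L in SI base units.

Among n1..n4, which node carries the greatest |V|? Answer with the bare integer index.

Apply KCL at each of the 4 non-ground nodes and solve the resulting linear system.
Node n1: branches {L1, R4, I1, R5, I2} → V_1 = 3.299-3.340j
Node n2: branches {C1, L1, L2, R2, R3, R7, V1} → V_2 = 3.357+0.7317j
Node n3: branches {R1, C1, I1} → V_3 = 6.611+0.4412j
Node n4: branches {R1, R3, R6, R7, V1} → V_4 = -2.583+0.7317j
Source currents: i(V1)=-1.380+0.01084j

3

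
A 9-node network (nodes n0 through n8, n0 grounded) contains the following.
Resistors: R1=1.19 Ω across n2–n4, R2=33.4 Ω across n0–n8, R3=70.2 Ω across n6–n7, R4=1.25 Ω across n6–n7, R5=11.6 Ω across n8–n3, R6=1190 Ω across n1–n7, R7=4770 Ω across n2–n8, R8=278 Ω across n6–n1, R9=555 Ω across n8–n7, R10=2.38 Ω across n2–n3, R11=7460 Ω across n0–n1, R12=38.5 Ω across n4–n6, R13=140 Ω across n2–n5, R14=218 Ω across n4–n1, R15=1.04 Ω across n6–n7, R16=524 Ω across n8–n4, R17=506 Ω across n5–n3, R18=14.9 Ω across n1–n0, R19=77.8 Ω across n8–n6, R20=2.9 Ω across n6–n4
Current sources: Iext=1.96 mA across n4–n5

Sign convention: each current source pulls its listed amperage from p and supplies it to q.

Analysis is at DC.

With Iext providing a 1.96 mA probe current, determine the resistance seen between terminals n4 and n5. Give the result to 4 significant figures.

R_eq = 110.9 Ω

Apply KCL at each of the 8 non-ground nodes and solve the resulting linear system.
Node n1: branches {R6, R8, R11, R14, R18} → V_1 = -0.0002287
Node n2: branches {R1, R7, R10, R13} → V_2 = 0.0002777
Node n3: branches {R5, R10, R17} → V_3 = 0.001154
Node n4: branches {R1, R12, R14, R16, R20, Iext} → V_4 = -0.001989
Node n5: branches {R13, R17, Iext} → V_5 = 0.2154
Node n6: branches {R3, R4, R8, R12, R15, R19, R20} → V_6 = -0.001875
Node n7: branches {R3, R4, R6, R9, R15} → V_7 = -0.001872
Node n8: branches {R2, R5, R7, R9, R16, R19} → V_8 = 0.0005136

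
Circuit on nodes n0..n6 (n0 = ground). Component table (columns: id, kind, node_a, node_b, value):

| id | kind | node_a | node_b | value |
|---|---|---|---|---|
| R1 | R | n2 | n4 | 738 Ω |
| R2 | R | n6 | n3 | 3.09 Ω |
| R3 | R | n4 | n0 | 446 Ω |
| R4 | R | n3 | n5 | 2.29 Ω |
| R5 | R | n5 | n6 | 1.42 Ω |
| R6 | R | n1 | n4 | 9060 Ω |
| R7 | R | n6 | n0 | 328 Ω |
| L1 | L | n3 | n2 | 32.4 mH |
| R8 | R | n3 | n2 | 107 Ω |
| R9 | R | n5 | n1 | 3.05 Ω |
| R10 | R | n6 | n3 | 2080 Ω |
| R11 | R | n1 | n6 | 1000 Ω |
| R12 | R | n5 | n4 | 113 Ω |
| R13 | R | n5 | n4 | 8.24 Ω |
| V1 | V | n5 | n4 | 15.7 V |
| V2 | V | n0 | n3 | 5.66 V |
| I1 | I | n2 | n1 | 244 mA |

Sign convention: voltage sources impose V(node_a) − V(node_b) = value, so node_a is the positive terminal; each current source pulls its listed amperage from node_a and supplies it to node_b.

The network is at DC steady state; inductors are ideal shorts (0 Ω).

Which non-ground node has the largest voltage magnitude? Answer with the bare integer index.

Apply KCL at each of the 6 non-ground nodes and solve the resulting linear system.
Node n1: branches {R6, R9, R11, I1} → V_1 = -4.435
Node n2: branches {R1, L1, R8, I1} → V_2 = -5.660
Node n3: branches {R2, R4, L1, R8, R10, V2} → V_3 = -5.660
Node n4: branches {R1, R3, R6, R12, R13, V1} → V_4 = -20.87
Node n5: branches {R4, R5, R9, R12, R13, V1} → V_5 = -5.171
Node n6: branches {R2, R5, R7, R10, R11} → V_6 = -5.308
Source currents: i(L1)=0.2646, i(V1)=-2.113, i(V2)=-0.06298

4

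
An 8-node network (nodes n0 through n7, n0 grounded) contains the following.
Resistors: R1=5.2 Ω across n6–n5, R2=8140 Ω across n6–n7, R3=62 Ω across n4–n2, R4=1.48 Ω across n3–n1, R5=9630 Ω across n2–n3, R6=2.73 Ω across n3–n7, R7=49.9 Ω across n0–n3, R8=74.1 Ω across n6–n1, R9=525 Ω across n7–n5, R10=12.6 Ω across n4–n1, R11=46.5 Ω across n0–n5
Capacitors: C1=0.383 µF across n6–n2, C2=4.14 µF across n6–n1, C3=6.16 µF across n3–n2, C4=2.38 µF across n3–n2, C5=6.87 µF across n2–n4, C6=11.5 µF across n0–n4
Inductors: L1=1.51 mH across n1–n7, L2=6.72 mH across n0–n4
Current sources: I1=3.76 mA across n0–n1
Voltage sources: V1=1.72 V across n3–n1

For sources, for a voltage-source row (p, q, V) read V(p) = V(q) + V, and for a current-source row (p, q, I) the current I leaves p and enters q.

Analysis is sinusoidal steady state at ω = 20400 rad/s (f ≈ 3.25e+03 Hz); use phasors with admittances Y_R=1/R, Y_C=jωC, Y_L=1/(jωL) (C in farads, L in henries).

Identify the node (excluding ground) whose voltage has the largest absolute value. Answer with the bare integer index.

MNA unknowns: 7 node voltages V₁..V_7 plus 1 source current (V1)
R1: Y=0.1923+0.000j on G[6,5]
R2: Y=0.0001229+0.000j on G[6,7]
C1: Y=0.000+0.007813j on G[6,2]
R3: Y=0.01613+0.000j on G[4,2]
R4: Y=0.6757+0.000j on G[3,1]
R5: Y=0.0001038+0.000j on G[2,3]
L1: Y=0.000-0.03246j on G[1,7]
R6: Y=0.3663+0.000j on G[3,7]
R7: Y=0.02004+0.000j on G[0,3]
I1: z[0]−=0.00376, z[1]+=0.00376
R8: Y=0.01350+0.000j on G[6,1]
C2: Y=0.000+0.08446j on G[6,1]
C3: Y=0.000+0.1257j on G[3,2]
C4: Y=0.000+0.04855j on G[3,2]
R9: Y=0.001905+0.000j on G[7,5]
C5: Y=0.000+0.1401j on G[2,4]
R10: Y=0.07937+0.000j on G[4,1]
R11: Y=0.02151+0.000j on G[0,5]
C6: Y=0.000+0.2346j on G[0,4]
L2: Y=0.000-0.007295j on G[0,4]
V1: row V3−V1=1.72, i_V1 at 3,1
solve → V1=-0.6632-0.5368j, V2=0.6189-0.2604j, V3=1.057-0.5368j, V4=0.09770+0.04216j, V5=-0.3644-0.5325j, V6=-0.4190-0.5935j, V7=1.036-0.3871j
aux → i_V1=-1.239-0.01066j

3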